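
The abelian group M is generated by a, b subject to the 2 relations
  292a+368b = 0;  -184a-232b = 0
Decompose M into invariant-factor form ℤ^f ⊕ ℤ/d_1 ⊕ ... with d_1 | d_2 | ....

rank_ℚ(R)=2; free=2−2=0
SNF(R) diag = [4, 8] → torsion [4, 8]

Answer: M ≅ ℤ/4 ⊕ ℤ/8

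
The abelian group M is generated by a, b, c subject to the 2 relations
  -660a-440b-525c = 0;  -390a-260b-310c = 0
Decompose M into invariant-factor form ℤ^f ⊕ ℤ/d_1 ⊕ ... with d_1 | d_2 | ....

Answer: M ≅ ℤ^1 ⊕ ℤ/5 ⊕ ℤ/10

Derivation:
rank_ℚ(R)=2; free=3−2=1
SNF(R) diag = [5, 10] → torsion [5, 10]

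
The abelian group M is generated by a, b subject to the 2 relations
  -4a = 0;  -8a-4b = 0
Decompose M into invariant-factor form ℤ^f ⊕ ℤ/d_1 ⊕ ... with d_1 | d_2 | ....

Answer: M ≅ ℤ/4 ⊕ ℤ/4

Derivation:
rank_ℚ(R)=2; free=2−2=0
SNF(R) diag = [4, 4] → torsion [4, 4]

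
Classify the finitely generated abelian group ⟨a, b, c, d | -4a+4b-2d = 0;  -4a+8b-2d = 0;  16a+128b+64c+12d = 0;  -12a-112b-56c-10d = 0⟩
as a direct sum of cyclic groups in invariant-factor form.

Answer: M ≅ ℤ/2 ⊕ ℤ/4 ⊕ ℤ/8 ⊕ ℤ/8

Derivation:
rank_ℚ(R)=4; free=4−4=0
SNF(R) diag = [2, 4, 8, 8] → torsion [2, 4, 8, 8]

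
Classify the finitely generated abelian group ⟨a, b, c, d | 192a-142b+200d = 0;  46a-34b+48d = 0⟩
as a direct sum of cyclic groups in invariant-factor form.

rank_ℚ(R)=2; free=4−2=2
SNF(R) diag = [2, 2] → torsion [2, 2]

Answer: M ≅ ℤ^2 ⊕ ℤ/2 ⊕ ℤ/2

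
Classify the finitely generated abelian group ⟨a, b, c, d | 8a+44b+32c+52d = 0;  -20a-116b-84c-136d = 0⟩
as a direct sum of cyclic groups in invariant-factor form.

Answer: M ≅ ℤ^2 ⊕ ℤ/4 ⊕ ℤ/4

Derivation:
rank_ℚ(R)=2; free=4−2=2
SNF(R) diag = [4, 4] → torsion [4, 4]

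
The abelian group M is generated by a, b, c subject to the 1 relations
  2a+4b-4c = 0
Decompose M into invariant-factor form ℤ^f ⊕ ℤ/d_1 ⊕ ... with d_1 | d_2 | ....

rank_ℚ(R)=1; free=3−1=2
SNF(R) diag = [2] → torsion [2]

Answer: M ≅ ℤ^2 ⊕ ℤ/2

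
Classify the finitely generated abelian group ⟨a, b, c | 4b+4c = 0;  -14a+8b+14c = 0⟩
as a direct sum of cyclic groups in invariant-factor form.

rank_ℚ(R)=2; free=3−2=1
SNF(R) diag = [2, 4] → torsion [2, 4]

Answer: M ≅ ℤ^1 ⊕ ℤ/2 ⊕ ℤ/4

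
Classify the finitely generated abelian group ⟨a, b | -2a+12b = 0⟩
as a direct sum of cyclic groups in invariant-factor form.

Answer: M ≅ ℤ^1 ⊕ ℤ/2

Derivation:
rank_ℚ(R)=1; free=2−1=1
SNF(R) diag = [2] → torsion [2]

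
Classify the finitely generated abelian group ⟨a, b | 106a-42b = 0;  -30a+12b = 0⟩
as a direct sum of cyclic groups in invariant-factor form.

Answer: M ≅ ℤ/2 ⊕ ℤ/6

Derivation:
rank_ℚ(R)=2; free=2−2=0
SNF(R) diag = [2, 6] → torsion [2, 6]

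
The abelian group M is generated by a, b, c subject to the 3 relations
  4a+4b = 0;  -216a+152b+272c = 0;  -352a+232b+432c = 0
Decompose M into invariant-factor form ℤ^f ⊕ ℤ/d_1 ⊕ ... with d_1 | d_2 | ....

rank_ℚ(R)=3; free=3−3=0
SNF(R) diag = [4, 8, 16] → torsion [4, 8, 16]

Answer: M ≅ ℤ/4 ⊕ ℤ/8 ⊕ ℤ/16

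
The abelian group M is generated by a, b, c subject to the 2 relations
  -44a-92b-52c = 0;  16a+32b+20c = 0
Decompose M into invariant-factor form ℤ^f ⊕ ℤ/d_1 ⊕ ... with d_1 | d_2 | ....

Answer: M ≅ ℤ^1 ⊕ ℤ/4 ⊕ ℤ/4

Derivation:
rank_ℚ(R)=2; free=3−2=1
SNF(R) diag = [4, 4] → torsion [4, 4]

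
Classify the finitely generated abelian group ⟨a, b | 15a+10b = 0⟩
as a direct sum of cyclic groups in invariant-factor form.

rank_ℚ(R)=1; free=2−1=1
SNF(R) diag = [5] → torsion [5]

Answer: M ≅ ℤ^1 ⊕ ℤ/5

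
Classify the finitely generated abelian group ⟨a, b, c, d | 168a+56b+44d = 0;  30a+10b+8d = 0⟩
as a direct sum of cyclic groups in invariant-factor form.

Answer: M ≅ ℤ^2 ⊕ ℤ/2 ⊕ ℤ/4

Derivation:
rank_ℚ(R)=2; free=4−2=2
SNF(R) diag = [2, 4] → torsion [2, 4]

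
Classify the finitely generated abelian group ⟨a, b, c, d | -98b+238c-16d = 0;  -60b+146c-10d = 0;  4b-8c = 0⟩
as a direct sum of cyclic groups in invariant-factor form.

rank_ℚ(R)=3; free=4−3=1
SNF(R) diag = [2, 2, 4] → torsion [2, 2, 4]

Answer: M ≅ ℤ^1 ⊕ ℤ/2 ⊕ ℤ/2 ⊕ ℤ/4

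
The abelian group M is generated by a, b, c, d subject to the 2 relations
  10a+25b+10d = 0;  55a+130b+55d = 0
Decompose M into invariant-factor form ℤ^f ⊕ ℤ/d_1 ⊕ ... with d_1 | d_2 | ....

rank_ℚ(R)=2; free=4−2=2
SNF(R) diag = [5, 15] → torsion [5, 15]

Answer: M ≅ ℤ^2 ⊕ ℤ/5 ⊕ ℤ/15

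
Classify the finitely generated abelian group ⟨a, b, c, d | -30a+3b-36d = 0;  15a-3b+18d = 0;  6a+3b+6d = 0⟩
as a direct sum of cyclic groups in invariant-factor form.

Answer: M ≅ ℤ^1 ⊕ ℤ/3 ⊕ ℤ/3 ⊕ ℤ/6

Derivation:
rank_ℚ(R)=3; free=4−3=1
SNF(R) diag = [3, 3, 6] → torsion [3, 3, 6]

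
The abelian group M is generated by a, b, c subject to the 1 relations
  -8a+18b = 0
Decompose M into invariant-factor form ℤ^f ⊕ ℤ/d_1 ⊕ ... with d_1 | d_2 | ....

Answer: M ≅ ℤ^2 ⊕ ℤ/2

Derivation:
rank_ℚ(R)=1; free=3−1=2
SNF(R) diag = [2] → torsion [2]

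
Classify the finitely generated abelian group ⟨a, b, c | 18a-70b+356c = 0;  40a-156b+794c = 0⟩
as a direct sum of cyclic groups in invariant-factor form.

Answer: M ≅ ℤ^1 ⊕ ℤ/2 ⊕ ℤ/2

Derivation:
rank_ℚ(R)=2; free=3−2=1
SNF(R) diag = [2, 2] → torsion [2, 2]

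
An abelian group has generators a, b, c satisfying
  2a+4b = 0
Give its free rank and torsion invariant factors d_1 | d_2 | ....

Answer: M ≅ ℤ^2 ⊕ ℤ/2

Derivation:
rank_ℚ(R)=1; free=3−1=2
SNF(R) diag = [2] → torsion [2]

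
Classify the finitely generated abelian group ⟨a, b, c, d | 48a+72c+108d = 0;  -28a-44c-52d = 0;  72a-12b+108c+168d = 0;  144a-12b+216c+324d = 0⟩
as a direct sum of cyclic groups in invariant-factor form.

Answer: M ≅ ℤ/4 ⊕ ℤ/12 ⊕ ℤ/12 ⊕ ℤ/12

Derivation:
rank_ℚ(R)=4; free=4−4=0
SNF(R) diag = [4, 12, 12, 12] → torsion [4, 12, 12, 12]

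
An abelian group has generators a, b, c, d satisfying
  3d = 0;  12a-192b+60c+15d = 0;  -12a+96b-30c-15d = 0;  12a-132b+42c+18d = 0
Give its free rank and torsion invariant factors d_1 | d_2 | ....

Answer: M ≅ ℤ/3 ⊕ ℤ/6 ⊕ ℤ/12 ⊕ ℤ/12

Derivation:
rank_ℚ(R)=4; free=4−4=0
SNF(R) diag = [3, 6, 12, 12] → torsion [3, 6, 12, 12]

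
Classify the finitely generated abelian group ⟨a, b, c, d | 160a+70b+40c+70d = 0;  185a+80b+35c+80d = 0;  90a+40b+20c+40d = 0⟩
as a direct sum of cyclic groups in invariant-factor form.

rank_ℚ(R)=3; free=4−3=1
SNF(R) diag = [5, 10, 30] → torsion [5, 10, 30]

Answer: M ≅ ℤ^1 ⊕ ℤ/5 ⊕ ℤ/10 ⊕ ℤ/30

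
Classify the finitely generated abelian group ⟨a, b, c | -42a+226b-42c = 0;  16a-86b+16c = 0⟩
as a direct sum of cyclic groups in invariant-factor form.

rank_ℚ(R)=2; free=3−2=1
SNF(R) diag = [2, 2] → torsion [2, 2]

Answer: M ≅ ℤ^1 ⊕ ℤ/2 ⊕ ℤ/2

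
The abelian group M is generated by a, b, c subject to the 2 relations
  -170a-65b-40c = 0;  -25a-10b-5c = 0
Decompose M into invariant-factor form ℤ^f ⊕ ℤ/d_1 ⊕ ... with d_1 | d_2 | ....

Answer: M ≅ ℤ^1 ⊕ ℤ/5 ⊕ ℤ/15

Derivation:
rank_ℚ(R)=2; free=3−2=1
SNF(R) diag = [5, 15] → torsion [5, 15]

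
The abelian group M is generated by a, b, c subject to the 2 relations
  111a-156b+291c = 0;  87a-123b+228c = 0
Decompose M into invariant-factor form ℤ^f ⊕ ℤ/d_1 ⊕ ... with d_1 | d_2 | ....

Answer: M ≅ ℤ^1 ⊕ ℤ/3 ⊕ ℤ/3

Derivation:
rank_ℚ(R)=2; free=3−2=1
SNF(R) diag = [3, 3] → torsion [3, 3]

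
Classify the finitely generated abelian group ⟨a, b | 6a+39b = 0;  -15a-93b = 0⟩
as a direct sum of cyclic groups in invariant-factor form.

rank_ℚ(R)=2; free=2−2=0
SNF(R) diag = [3, 9] → torsion [3, 9]

Answer: M ≅ ℤ/3 ⊕ ℤ/9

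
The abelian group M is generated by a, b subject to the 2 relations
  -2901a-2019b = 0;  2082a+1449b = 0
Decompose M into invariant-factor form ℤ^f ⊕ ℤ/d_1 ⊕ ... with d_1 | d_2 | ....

rank_ℚ(R)=2; free=2−2=0
SNF(R) diag = [3, 3] → torsion [3, 3]

Answer: M ≅ ℤ/3 ⊕ ℤ/3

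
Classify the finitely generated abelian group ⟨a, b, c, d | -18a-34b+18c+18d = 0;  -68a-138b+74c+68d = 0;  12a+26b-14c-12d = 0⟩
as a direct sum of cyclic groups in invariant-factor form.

rank_ℚ(R)=3; free=4−3=1
SNF(R) diag = [2, 2, 4] → torsion [2, 2, 4]

Answer: M ≅ ℤ^1 ⊕ ℤ/2 ⊕ ℤ/2 ⊕ ℤ/4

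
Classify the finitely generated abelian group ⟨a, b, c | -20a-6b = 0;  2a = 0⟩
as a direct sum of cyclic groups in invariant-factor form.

rank_ℚ(R)=2; free=3−2=1
SNF(R) diag = [2, 6] → torsion [2, 6]

Answer: M ≅ ℤ^1 ⊕ ℤ/2 ⊕ ℤ/6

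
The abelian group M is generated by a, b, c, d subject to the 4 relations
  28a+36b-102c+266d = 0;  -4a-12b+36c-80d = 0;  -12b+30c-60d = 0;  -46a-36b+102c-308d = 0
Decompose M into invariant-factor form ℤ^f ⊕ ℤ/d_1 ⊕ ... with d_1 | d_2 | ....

Answer: M ≅ ℤ/2 ⊕ ℤ/6 ⊕ ℤ/6 ⊕ ℤ/12

Derivation:
rank_ℚ(R)=4; free=4−4=0
SNF(R) diag = [2, 6, 6, 12] → torsion [2, 6, 6, 12]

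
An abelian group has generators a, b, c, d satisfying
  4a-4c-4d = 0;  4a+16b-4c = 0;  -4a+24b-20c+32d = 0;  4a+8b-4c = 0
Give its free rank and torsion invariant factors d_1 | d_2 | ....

Answer: M ≅ ℤ/4 ⊕ ℤ/4 ⊕ ℤ/8 ⊕ ℤ/24

Derivation:
rank_ℚ(R)=4; free=4−4=0
SNF(R) diag = [4, 4, 8, 24] → torsion [4, 4, 8, 24]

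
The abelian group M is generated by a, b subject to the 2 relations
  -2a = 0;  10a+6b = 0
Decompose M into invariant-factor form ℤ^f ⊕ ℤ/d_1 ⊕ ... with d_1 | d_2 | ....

rank_ℚ(R)=2; free=2−2=0
SNF(R) diag = [2, 6] → torsion [2, 6]

Answer: M ≅ ℤ/2 ⊕ ℤ/6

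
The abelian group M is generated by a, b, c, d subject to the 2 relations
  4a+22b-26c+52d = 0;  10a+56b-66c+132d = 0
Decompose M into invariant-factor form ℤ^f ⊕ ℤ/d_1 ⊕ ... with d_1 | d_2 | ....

Answer: M ≅ ℤ^2 ⊕ ℤ/2 ⊕ ℤ/2

Derivation:
rank_ℚ(R)=2; free=4−2=2
SNF(R) diag = [2, 2] → torsion [2, 2]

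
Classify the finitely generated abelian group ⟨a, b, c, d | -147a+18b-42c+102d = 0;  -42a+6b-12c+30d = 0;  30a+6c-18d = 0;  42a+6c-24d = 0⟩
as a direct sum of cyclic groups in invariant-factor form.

Answer: M ≅ ℤ/3 ⊕ ℤ/6 ⊕ ℤ/6 ⊕ ℤ/6

Derivation:
rank_ℚ(R)=4; free=4−4=0
SNF(R) diag = [3, 6, 6, 6] → torsion [3, 6, 6, 6]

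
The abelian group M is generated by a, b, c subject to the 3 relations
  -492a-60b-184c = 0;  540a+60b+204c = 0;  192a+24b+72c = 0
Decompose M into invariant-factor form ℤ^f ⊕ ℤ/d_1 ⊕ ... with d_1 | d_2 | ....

Answer: M ≅ ℤ/4 ⊕ ℤ/12 ⊕ ℤ/24

Derivation:
rank_ℚ(R)=3; free=3−3=0
SNF(R) diag = [4, 12, 24] → torsion [4, 12, 24]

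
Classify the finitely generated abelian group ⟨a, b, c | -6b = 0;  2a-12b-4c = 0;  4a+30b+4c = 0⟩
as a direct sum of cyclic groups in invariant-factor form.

Answer: M ≅ ℤ/2 ⊕ ℤ/6 ⊕ ℤ/12

Derivation:
rank_ℚ(R)=3; free=3−3=0
SNF(R) diag = [2, 6, 12] → torsion [2, 6, 12]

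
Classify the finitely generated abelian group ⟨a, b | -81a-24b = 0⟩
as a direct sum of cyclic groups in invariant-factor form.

Answer: M ≅ ℤ^1 ⊕ ℤ/3

Derivation:
rank_ℚ(R)=1; free=2−1=1
SNF(R) diag = [3] → torsion [3]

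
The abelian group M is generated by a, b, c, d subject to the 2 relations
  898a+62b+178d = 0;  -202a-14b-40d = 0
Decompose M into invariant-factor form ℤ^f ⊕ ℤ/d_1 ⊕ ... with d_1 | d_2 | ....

Answer: M ≅ ℤ^2 ⊕ ℤ/2 ⊕ ℤ/6

Derivation:
rank_ℚ(R)=2; free=4−2=2
SNF(R) diag = [2, 6] → torsion [2, 6]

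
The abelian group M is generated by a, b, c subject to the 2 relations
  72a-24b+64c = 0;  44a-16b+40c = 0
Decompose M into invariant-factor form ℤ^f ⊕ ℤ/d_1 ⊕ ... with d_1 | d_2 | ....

Answer: M ≅ ℤ^1 ⊕ ℤ/4 ⊕ ℤ/8

Derivation:
rank_ℚ(R)=2; free=3−2=1
SNF(R) diag = [4, 8] → torsion [4, 8]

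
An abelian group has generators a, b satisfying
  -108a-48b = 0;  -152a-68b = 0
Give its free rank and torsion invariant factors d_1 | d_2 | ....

rank_ℚ(R)=2; free=2−2=0
SNF(R) diag = [4, 12] → torsion [4, 12]

Answer: M ≅ ℤ/4 ⊕ ℤ/12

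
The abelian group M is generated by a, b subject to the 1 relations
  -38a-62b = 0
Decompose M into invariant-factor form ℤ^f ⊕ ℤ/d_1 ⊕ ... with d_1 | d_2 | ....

Answer: M ≅ ℤ^1 ⊕ ℤ/2

Derivation:
rank_ℚ(R)=1; free=2−1=1
SNF(R) diag = [2] → torsion [2]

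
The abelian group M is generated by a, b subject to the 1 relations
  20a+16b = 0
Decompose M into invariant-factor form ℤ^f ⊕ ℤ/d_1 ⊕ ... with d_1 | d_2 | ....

rank_ℚ(R)=1; free=2−1=1
SNF(R) diag = [4] → torsion [4]

Answer: M ≅ ℤ^1 ⊕ ℤ/4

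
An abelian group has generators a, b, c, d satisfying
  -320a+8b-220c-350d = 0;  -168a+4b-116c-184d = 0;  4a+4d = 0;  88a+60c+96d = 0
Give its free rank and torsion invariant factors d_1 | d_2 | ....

Answer: M ≅ ℤ/2 ⊕ ℤ/4 ⊕ ℤ/4 ⊕ ℤ/12

Derivation:
rank_ℚ(R)=4; free=4−4=0
SNF(R) diag = [2, 4, 4, 12] → torsion [2, 4, 4, 12]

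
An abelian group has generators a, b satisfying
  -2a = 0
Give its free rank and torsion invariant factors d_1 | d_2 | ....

Answer: M ≅ ℤ^1 ⊕ ℤ/2

Derivation:
rank_ℚ(R)=1; free=2−1=1
SNF(R) diag = [2] → torsion [2]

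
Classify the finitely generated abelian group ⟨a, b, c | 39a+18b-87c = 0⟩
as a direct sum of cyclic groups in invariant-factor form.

Answer: M ≅ ℤ^2 ⊕ ℤ/3

Derivation:
rank_ℚ(R)=1; free=3−1=2
SNF(R) diag = [3] → torsion [3]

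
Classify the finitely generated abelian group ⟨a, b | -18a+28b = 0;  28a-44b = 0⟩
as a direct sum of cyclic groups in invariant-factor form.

rank_ℚ(R)=2; free=2−2=0
SNF(R) diag = [2, 4] → torsion [2, 4]

Answer: M ≅ ℤ/2 ⊕ ℤ/4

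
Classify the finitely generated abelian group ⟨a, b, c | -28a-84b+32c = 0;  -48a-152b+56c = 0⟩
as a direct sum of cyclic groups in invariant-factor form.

Answer: M ≅ ℤ^1 ⊕ ℤ/4 ⊕ ℤ/8

Derivation:
rank_ℚ(R)=2; free=3−2=1
SNF(R) diag = [4, 8] → torsion [4, 8]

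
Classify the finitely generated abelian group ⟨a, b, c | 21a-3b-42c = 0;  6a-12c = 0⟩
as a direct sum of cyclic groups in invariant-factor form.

rank_ℚ(R)=2; free=3−2=1
SNF(R) diag = [3, 6] → torsion [3, 6]

Answer: M ≅ ℤ^1 ⊕ ℤ/3 ⊕ ℤ/6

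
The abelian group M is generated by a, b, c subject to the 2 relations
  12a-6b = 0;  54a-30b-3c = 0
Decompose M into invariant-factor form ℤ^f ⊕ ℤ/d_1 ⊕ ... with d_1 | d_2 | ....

Answer: M ≅ ℤ^1 ⊕ ℤ/3 ⊕ ℤ/6

Derivation:
rank_ℚ(R)=2; free=3−2=1
SNF(R) diag = [3, 6] → torsion [3, 6]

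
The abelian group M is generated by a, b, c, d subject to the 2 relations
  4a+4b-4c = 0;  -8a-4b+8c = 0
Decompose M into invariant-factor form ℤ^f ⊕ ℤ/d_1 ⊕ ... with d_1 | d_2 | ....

rank_ℚ(R)=2; free=4−2=2
SNF(R) diag = [4, 4] → torsion [4, 4]

Answer: M ≅ ℤ^2 ⊕ ℤ/4 ⊕ ℤ/4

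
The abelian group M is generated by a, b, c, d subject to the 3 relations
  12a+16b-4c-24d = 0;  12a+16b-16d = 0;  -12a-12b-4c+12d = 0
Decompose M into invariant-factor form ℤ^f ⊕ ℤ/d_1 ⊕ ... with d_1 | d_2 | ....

rank_ℚ(R)=3; free=4−3=1
SNF(R) diag = [4, 4, 4] → torsion [4, 4, 4]

Answer: M ≅ ℤ^1 ⊕ ℤ/4 ⊕ ℤ/4 ⊕ ℤ/4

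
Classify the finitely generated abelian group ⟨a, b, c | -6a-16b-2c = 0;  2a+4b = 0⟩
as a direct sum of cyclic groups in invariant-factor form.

rank_ℚ(R)=2; free=3−2=1
SNF(R) diag = [2, 2] → torsion [2, 2]

Answer: M ≅ ℤ^1 ⊕ ℤ/2 ⊕ ℤ/2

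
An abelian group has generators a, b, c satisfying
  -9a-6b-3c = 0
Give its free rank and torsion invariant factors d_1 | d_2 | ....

Answer: M ≅ ℤ^2 ⊕ ℤ/3

Derivation:
rank_ℚ(R)=1; free=3−1=2
SNF(R) diag = [3] → torsion [3]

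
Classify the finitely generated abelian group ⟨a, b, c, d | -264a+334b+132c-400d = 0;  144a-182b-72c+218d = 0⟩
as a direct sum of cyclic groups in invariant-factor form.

rank_ℚ(R)=2; free=4−2=2
SNF(R) diag = [2, 6] → torsion [2, 6]

Answer: M ≅ ℤ^2 ⊕ ℤ/2 ⊕ ℤ/6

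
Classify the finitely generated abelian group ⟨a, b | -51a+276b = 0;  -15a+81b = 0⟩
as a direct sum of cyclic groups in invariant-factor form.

Answer: M ≅ ℤ/3 ⊕ ℤ/3

Derivation:
rank_ℚ(R)=2; free=2−2=0
SNF(R) diag = [3, 3] → torsion [3, 3]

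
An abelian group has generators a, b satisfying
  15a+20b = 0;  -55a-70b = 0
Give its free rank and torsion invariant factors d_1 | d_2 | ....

rank_ℚ(R)=2; free=2−2=0
SNF(R) diag = [5, 10] → torsion [5, 10]

Answer: M ≅ ℤ/5 ⊕ ℤ/10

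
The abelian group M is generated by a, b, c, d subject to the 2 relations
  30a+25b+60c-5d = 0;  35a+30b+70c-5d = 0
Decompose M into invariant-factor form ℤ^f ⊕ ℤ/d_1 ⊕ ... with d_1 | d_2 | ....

Answer: M ≅ ℤ^2 ⊕ ℤ/5 ⊕ ℤ/5

Derivation:
rank_ℚ(R)=2; free=4−2=2
SNF(R) diag = [5, 5] → torsion [5, 5]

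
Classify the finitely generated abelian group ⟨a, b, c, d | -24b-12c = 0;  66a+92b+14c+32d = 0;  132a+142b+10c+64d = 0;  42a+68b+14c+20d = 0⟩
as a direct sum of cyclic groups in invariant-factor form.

Answer: M ≅ ℤ/2 ⊕ ℤ/6 ⊕ ℤ/12 ⊕ ℤ/12

Derivation:
rank_ℚ(R)=4; free=4−4=0
SNF(R) diag = [2, 6, 12, 12] → torsion [2, 6, 12, 12]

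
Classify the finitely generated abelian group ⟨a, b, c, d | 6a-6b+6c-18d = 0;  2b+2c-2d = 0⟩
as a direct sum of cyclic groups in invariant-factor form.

rank_ℚ(R)=2; free=4−2=2
SNF(R) diag = [2, 6] → torsion [2, 6]

Answer: M ≅ ℤ^2 ⊕ ℤ/2 ⊕ ℤ/6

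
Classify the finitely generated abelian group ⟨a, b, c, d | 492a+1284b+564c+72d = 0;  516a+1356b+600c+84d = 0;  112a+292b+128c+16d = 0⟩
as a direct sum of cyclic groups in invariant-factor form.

Answer: M ≅ ℤ^1 ⊕ ℤ/4 ⊕ ℤ/12 ⊕ ℤ/12

Derivation:
rank_ℚ(R)=3; free=4−3=1
SNF(R) diag = [4, 12, 12] → torsion [4, 12, 12]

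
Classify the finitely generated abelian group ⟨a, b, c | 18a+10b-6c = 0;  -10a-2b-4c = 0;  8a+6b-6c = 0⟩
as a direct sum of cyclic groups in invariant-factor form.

Answer: M ≅ ℤ/2 ⊕ ℤ/2 ⊕ ℤ/2

Derivation:
rank_ℚ(R)=3; free=3−3=0
SNF(R) diag = [2, 2, 2] → torsion [2, 2, 2]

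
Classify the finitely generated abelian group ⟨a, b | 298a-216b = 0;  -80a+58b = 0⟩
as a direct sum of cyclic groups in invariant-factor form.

rank_ℚ(R)=2; free=2−2=0
SNF(R) diag = [2, 2] → torsion [2, 2]

Answer: M ≅ ℤ/2 ⊕ ℤ/2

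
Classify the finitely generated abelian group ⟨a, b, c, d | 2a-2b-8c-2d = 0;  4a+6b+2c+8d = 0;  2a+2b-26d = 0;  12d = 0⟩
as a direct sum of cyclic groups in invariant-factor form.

rank_ℚ(R)=4; free=4−4=0
SNF(R) diag = [2, 2, 4, 12] → torsion [2, 2, 4, 12]

Answer: M ≅ ℤ/2 ⊕ ℤ/2 ⊕ ℤ/4 ⊕ ℤ/12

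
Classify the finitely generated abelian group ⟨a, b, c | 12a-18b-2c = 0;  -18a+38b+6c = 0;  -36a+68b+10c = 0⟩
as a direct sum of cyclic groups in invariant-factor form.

rank_ℚ(R)=3; free=3−3=0
SNF(R) diag = [2, 2, 6] → torsion [2, 2, 6]

Answer: M ≅ ℤ/2 ⊕ ℤ/2 ⊕ ℤ/6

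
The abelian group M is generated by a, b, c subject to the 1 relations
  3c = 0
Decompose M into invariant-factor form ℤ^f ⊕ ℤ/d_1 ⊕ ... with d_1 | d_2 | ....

rank_ℚ(R)=1; free=3−1=2
SNF(R) diag = [3] → torsion [3]

Answer: M ≅ ℤ^2 ⊕ ℤ/3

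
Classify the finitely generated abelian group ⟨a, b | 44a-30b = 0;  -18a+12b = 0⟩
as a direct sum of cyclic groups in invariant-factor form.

rank_ℚ(R)=2; free=2−2=0
SNF(R) diag = [2, 6] → torsion [2, 6]

Answer: M ≅ ℤ/2 ⊕ ℤ/6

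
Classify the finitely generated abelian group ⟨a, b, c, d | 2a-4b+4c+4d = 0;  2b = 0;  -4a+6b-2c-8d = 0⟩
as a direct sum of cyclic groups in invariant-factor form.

rank_ℚ(R)=3; free=4−3=1
SNF(R) diag = [2, 2, 6] → torsion [2, 2, 6]

Answer: M ≅ ℤ^1 ⊕ ℤ/2 ⊕ ℤ/2 ⊕ ℤ/6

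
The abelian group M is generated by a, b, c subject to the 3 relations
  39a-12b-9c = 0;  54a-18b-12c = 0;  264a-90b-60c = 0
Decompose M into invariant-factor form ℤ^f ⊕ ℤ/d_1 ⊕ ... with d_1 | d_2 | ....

Answer: M ≅ ℤ/3 ⊕ ℤ/6 ⊕ ℤ/6

Derivation:
rank_ℚ(R)=3; free=3−3=0
SNF(R) diag = [3, 6, 6] → torsion [3, 6, 6]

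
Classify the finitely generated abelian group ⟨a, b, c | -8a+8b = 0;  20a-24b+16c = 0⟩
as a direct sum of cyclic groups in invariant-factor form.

rank_ℚ(R)=2; free=3−2=1
SNF(R) diag = [4, 8] → torsion [4, 8]

Answer: M ≅ ℤ^1 ⊕ ℤ/4 ⊕ ℤ/8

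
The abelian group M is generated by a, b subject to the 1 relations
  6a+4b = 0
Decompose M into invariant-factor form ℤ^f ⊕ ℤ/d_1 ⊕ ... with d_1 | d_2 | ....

Answer: M ≅ ℤ^1 ⊕ ℤ/2

Derivation:
rank_ℚ(R)=1; free=2−1=1
SNF(R) diag = [2] → torsion [2]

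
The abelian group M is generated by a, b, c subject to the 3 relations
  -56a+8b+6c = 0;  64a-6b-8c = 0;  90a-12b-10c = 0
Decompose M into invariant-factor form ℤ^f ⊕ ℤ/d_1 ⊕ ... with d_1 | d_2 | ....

rank_ℚ(R)=3; free=3−3=0
SNF(R) diag = [2, 2, 2] → torsion [2, 2, 2]

Answer: M ≅ ℤ/2 ⊕ ℤ/2 ⊕ ℤ/2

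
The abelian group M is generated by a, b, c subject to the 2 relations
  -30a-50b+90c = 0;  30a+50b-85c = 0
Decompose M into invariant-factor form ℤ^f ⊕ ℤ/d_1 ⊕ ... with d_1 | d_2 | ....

Answer: M ≅ ℤ^1 ⊕ ℤ/5 ⊕ ℤ/10

Derivation:
rank_ℚ(R)=2; free=3−2=1
SNF(R) diag = [5, 10] → torsion [5, 10]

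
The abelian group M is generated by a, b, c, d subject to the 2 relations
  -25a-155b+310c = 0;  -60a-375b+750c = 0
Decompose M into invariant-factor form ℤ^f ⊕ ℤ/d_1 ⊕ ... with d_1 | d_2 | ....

Answer: M ≅ ℤ^2 ⊕ ℤ/5 ⊕ ℤ/15

Derivation:
rank_ℚ(R)=2; free=4−2=2
SNF(R) diag = [5, 15] → torsion [5, 15]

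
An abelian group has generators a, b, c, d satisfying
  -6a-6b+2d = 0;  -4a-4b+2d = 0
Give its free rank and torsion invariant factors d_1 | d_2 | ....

Answer: M ≅ ℤ^2 ⊕ ℤ/2 ⊕ ℤ/2

Derivation:
rank_ℚ(R)=2; free=4−2=2
SNF(R) diag = [2, 2] → torsion [2, 2]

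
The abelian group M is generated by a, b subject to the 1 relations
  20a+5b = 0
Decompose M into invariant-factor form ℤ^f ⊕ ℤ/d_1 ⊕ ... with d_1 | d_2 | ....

rank_ℚ(R)=1; free=2−1=1
SNF(R) diag = [5] → torsion [5]

Answer: M ≅ ℤ^1 ⊕ ℤ/5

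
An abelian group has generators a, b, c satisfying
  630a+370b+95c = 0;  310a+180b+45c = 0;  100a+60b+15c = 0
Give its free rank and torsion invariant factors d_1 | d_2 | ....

Answer: M ≅ ℤ/5 ⊕ ℤ/10 ⊕ ℤ/30

Derivation:
rank_ℚ(R)=3; free=3−3=0
SNF(R) diag = [5, 10, 30] → torsion [5, 10, 30]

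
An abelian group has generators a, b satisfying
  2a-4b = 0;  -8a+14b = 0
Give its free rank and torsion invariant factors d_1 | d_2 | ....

rank_ℚ(R)=2; free=2−2=0
SNF(R) diag = [2, 2] → torsion [2, 2]

Answer: M ≅ ℤ/2 ⊕ ℤ/2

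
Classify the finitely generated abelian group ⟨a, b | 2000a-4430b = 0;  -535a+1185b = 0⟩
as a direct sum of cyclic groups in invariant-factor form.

Answer: M ≅ ℤ/5 ⊕ ℤ/10

Derivation:
rank_ℚ(R)=2; free=2−2=0
SNF(R) diag = [5, 10] → torsion [5, 10]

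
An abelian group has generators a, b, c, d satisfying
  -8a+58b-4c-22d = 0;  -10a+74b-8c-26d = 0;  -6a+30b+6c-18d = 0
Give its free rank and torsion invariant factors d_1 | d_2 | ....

Answer: M ≅ ℤ^1 ⊕ ℤ/2 ⊕ ℤ/6 ⊕ ℤ/6

Derivation:
rank_ℚ(R)=3; free=4−3=1
SNF(R) diag = [2, 6, 6] → torsion [2, 6, 6]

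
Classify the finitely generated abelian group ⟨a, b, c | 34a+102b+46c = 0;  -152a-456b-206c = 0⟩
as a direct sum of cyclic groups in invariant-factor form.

Answer: M ≅ ℤ^1 ⊕ ℤ/2 ⊕ ℤ/6

Derivation:
rank_ℚ(R)=2; free=3−2=1
SNF(R) diag = [2, 6] → torsion [2, 6]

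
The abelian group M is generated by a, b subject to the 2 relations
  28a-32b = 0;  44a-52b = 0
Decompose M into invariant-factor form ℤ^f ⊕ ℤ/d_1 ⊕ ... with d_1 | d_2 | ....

rank_ℚ(R)=2; free=2−2=0
SNF(R) diag = [4, 12] → torsion [4, 12]

Answer: M ≅ ℤ/4 ⊕ ℤ/12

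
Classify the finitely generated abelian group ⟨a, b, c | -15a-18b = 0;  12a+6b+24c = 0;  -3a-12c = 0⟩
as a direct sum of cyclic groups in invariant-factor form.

Answer: M ≅ ℤ/3 ⊕ ℤ/6 ⊕ ℤ/12

Derivation:
rank_ℚ(R)=3; free=3−3=0
SNF(R) diag = [3, 6, 12] → torsion [3, 6, 12]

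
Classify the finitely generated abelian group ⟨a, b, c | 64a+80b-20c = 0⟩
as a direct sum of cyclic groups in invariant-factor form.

Answer: M ≅ ℤ^2 ⊕ ℤ/4

Derivation:
rank_ℚ(R)=1; free=3−1=2
SNF(R) diag = [4] → torsion [4]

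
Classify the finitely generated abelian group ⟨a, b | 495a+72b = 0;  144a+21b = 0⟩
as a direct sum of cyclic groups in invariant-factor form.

Answer: M ≅ ℤ/3 ⊕ ℤ/9

Derivation:
rank_ℚ(R)=2; free=2−2=0
SNF(R) diag = [3, 9] → torsion [3, 9]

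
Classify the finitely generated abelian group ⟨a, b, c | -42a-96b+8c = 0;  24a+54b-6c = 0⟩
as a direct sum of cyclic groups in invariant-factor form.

Answer: M ≅ ℤ^1 ⊕ ℤ/2 ⊕ ℤ/6

Derivation:
rank_ℚ(R)=2; free=3−2=1
SNF(R) diag = [2, 6] → torsion [2, 6]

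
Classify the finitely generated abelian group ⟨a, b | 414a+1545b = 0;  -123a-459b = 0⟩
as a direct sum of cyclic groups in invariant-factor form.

Answer: M ≅ ℤ/3 ⊕ ℤ/3

Derivation:
rank_ℚ(R)=2; free=2−2=0
SNF(R) diag = [3, 3] → torsion [3, 3]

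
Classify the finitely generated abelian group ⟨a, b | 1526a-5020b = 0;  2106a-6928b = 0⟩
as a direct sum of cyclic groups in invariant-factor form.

rank_ℚ(R)=2; free=2−2=0
SNF(R) diag = [2, 4] → torsion [2, 4]

Answer: M ≅ ℤ/2 ⊕ ℤ/4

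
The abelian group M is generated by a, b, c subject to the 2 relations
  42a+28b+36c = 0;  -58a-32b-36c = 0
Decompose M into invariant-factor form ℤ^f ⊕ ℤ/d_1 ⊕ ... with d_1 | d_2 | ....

rank_ℚ(R)=2; free=3−2=1
SNF(R) diag = [2, 4] → torsion [2, 4]

Answer: M ≅ ℤ^1 ⊕ ℤ/2 ⊕ ℤ/4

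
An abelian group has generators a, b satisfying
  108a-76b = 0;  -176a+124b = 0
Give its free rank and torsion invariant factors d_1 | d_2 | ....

Answer: M ≅ ℤ/4 ⊕ ℤ/4

Derivation:
rank_ℚ(R)=2; free=2−2=0
SNF(R) diag = [4, 4] → torsion [4, 4]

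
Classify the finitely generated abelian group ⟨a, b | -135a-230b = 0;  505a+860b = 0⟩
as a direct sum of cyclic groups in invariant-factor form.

Answer: M ≅ ℤ/5 ⊕ ℤ/10

Derivation:
rank_ℚ(R)=2; free=2−2=0
SNF(R) diag = [5, 10] → torsion [5, 10]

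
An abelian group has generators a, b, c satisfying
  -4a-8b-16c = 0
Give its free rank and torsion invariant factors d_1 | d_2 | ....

Answer: M ≅ ℤ^2 ⊕ ℤ/4

Derivation:
rank_ℚ(R)=1; free=3−1=2
SNF(R) diag = [4] → torsion [4]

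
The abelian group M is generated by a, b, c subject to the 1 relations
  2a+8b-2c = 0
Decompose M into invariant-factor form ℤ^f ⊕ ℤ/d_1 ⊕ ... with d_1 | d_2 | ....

rank_ℚ(R)=1; free=3−1=2
SNF(R) diag = [2] → torsion [2]

Answer: M ≅ ℤ^2 ⊕ ℤ/2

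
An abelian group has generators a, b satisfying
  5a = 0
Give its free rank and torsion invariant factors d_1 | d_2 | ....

Answer: M ≅ ℤ^1 ⊕ ℤ/5

Derivation:
rank_ℚ(R)=1; free=2−1=1
SNF(R) diag = [5] → torsion [5]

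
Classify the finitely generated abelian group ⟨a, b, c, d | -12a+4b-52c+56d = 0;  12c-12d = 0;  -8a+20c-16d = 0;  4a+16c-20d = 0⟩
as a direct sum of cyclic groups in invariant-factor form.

rank_ℚ(R)=4; free=4−4=0
SNF(R) diag = [4, 4, 4, 12] → torsion [4, 4, 4, 12]

Answer: M ≅ ℤ/4 ⊕ ℤ/4 ⊕ ℤ/4 ⊕ ℤ/12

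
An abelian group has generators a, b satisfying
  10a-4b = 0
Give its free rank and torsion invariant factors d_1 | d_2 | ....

rank_ℚ(R)=1; free=2−1=1
SNF(R) diag = [2] → torsion [2]

Answer: M ≅ ℤ^1 ⊕ ℤ/2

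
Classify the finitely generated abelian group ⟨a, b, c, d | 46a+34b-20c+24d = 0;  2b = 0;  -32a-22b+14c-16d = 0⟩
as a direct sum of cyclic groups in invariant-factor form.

rank_ℚ(R)=3; free=4−3=1
SNF(R) diag = [2, 2, 2] → torsion [2, 2, 2]

Answer: M ≅ ℤ^1 ⊕ ℤ/2 ⊕ ℤ/2 ⊕ ℤ/2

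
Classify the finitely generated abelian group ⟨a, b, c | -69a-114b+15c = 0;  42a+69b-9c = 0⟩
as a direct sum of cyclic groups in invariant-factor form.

rank_ℚ(R)=2; free=3−2=1
SNF(R) diag = [3, 3] → torsion [3, 3]

Answer: M ≅ ℤ^1 ⊕ ℤ/3 ⊕ ℤ/3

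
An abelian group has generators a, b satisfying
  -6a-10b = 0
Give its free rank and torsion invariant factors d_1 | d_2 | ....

Answer: M ≅ ℤ^1 ⊕ ℤ/2

Derivation:
rank_ℚ(R)=1; free=2−1=1
SNF(R) diag = [2] → torsion [2]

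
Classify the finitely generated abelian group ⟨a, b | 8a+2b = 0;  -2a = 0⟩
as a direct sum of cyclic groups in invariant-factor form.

rank_ℚ(R)=2; free=2−2=0
SNF(R) diag = [2, 2] → torsion [2, 2]

Answer: M ≅ ℤ/2 ⊕ ℤ/2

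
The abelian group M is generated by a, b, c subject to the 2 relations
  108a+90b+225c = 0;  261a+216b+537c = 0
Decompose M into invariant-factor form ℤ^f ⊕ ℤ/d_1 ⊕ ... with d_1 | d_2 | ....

Answer: M ≅ ℤ^1 ⊕ ℤ/3 ⊕ ℤ/9

Derivation:
rank_ℚ(R)=2; free=3−2=1
SNF(R) diag = [3, 9] → torsion [3, 9]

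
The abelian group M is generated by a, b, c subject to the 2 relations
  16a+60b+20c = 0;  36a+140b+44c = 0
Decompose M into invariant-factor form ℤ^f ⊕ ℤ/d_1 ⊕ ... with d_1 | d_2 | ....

Answer: M ≅ ℤ^1 ⊕ ℤ/4 ⊕ ℤ/4

Derivation:
rank_ℚ(R)=2; free=3−2=1
SNF(R) diag = [4, 4] → torsion [4, 4]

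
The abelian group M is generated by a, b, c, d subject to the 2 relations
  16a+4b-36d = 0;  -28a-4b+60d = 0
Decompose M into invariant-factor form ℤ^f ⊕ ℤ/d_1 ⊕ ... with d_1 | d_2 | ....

Answer: M ≅ ℤ^2 ⊕ ℤ/4 ⊕ ℤ/12

Derivation:
rank_ℚ(R)=2; free=4−2=2
SNF(R) diag = [4, 12] → torsion [4, 12]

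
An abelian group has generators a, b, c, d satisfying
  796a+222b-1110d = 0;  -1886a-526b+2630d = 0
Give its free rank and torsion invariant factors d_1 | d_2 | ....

Answer: M ≅ ℤ^2 ⊕ ℤ/2 ⊕ ℤ/2

Derivation:
rank_ℚ(R)=2; free=4−2=2
SNF(R) diag = [2, 2] → torsion [2, 2]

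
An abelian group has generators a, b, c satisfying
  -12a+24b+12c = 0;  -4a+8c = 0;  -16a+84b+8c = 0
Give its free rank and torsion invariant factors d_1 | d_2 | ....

Answer: M ≅ ℤ/4 ⊕ ℤ/12 ⊕ ℤ/36

Derivation:
rank_ℚ(R)=3; free=3−3=0
SNF(R) diag = [4, 12, 36] → torsion [4, 12, 36]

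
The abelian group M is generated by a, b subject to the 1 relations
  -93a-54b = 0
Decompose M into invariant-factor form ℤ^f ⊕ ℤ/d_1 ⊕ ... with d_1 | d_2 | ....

Answer: M ≅ ℤ^1 ⊕ ℤ/3

Derivation:
rank_ℚ(R)=1; free=2−1=1
SNF(R) diag = [3] → torsion [3]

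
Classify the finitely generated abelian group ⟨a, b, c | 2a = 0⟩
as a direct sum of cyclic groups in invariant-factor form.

rank_ℚ(R)=1; free=3−1=2
SNF(R) diag = [2] → torsion [2]

Answer: M ≅ ℤ^2 ⊕ ℤ/2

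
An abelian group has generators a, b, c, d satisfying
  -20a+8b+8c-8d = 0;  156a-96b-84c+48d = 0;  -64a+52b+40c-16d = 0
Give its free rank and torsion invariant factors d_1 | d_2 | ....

Answer: M ≅ ℤ^1 ⊕ ℤ/4 ⊕ ℤ/12 ⊕ ℤ/12

Derivation:
rank_ℚ(R)=3; free=4−3=1
SNF(R) diag = [4, 12, 12] → torsion [4, 12, 12]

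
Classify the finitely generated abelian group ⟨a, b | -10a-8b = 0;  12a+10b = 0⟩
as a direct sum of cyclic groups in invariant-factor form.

rank_ℚ(R)=2; free=2−2=0
SNF(R) diag = [2, 2] → torsion [2, 2]

Answer: M ≅ ℤ/2 ⊕ ℤ/2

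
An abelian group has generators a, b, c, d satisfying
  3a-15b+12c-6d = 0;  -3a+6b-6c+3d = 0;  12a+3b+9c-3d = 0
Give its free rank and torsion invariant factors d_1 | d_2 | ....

rank_ℚ(R)=3; free=4−3=1
SNF(R) diag = [3, 3, 3] → torsion [3, 3, 3]

Answer: M ≅ ℤ^1 ⊕ ℤ/3 ⊕ ℤ/3 ⊕ ℤ/3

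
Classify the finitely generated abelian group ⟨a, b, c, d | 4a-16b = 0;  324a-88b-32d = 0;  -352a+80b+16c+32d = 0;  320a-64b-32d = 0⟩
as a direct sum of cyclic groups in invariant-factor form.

rank_ℚ(R)=4; free=4−4=0
SNF(R) diag = [4, 8, 16, 32] → torsion [4, 8, 16, 32]

Answer: M ≅ ℤ/4 ⊕ ℤ/8 ⊕ ℤ/16 ⊕ ℤ/32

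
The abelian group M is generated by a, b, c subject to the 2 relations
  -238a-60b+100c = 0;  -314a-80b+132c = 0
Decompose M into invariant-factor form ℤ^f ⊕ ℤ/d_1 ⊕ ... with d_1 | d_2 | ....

Answer: M ≅ ℤ^1 ⊕ ℤ/2 ⊕ ℤ/4

Derivation:
rank_ℚ(R)=2; free=3−2=1
SNF(R) diag = [2, 4] → torsion [2, 4]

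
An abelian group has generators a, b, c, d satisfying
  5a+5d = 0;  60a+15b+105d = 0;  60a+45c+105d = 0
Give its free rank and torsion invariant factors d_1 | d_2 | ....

Answer: M ≅ ℤ^1 ⊕ ℤ/5 ⊕ ℤ/15 ⊕ ℤ/45

Derivation:
rank_ℚ(R)=3; free=4−3=1
SNF(R) diag = [5, 15, 45] → torsion [5, 15, 45]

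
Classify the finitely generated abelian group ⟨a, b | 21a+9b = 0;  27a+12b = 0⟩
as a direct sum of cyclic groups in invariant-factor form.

rank_ℚ(R)=2; free=2−2=0
SNF(R) diag = [3, 3] → torsion [3, 3]

Answer: M ≅ ℤ/3 ⊕ ℤ/3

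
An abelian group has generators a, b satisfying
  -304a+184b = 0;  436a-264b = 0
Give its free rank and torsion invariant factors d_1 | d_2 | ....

rank_ℚ(R)=2; free=2−2=0
SNF(R) diag = [4, 8] → torsion [4, 8]

Answer: M ≅ ℤ/4 ⊕ ℤ/8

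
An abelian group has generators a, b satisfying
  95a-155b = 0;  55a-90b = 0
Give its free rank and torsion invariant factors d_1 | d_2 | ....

Answer: M ≅ ℤ/5 ⊕ ℤ/5

Derivation:
rank_ℚ(R)=2; free=2−2=0
SNF(R) diag = [5, 5] → torsion [5, 5]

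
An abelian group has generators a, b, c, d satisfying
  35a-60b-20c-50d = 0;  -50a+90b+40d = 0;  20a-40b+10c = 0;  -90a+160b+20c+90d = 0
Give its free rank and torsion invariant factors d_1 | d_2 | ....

Answer: M ≅ ℤ/5 ⊕ ℤ/10 ⊕ ℤ/10 ⊕ ℤ/10

Derivation:
rank_ℚ(R)=4; free=4−4=0
SNF(R) diag = [5, 10, 10, 10] → torsion [5, 10, 10, 10]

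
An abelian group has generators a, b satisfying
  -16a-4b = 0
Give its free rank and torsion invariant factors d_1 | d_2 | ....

rank_ℚ(R)=1; free=2−1=1
SNF(R) diag = [4] → torsion [4]

Answer: M ≅ ℤ^1 ⊕ ℤ/4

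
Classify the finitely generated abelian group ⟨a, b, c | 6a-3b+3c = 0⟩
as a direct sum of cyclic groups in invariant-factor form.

Answer: M ≅ ℤ^2 ⊕ ℤ/3

Derivation:
rank_ℚ(R)=1; free=3−1=2
SNF(R) diag = [3] → torsion [3]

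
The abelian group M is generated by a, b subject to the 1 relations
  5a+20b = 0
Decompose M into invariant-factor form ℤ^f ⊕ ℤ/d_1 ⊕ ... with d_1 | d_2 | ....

Answer: M ≅ ℤ^1 ⊕ ℤ/5

Derivation:
rank_ℚ(R)=1; free=2−1=1
SNF(R) diag = [5] → torsion [5]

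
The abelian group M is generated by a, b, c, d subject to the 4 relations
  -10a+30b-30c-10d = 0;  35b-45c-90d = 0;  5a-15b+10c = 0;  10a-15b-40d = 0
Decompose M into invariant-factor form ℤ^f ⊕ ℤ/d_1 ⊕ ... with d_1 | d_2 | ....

rank_ℚ(R)=4; free=4−4=0
SNF(R) diag = [5, 5, 5, 10] → torsion [5, 5, 5, 10]

Answer: M ≅ ℤ/5 ⊕ ℤ/5 ⊕ ℤ/5 ⊕ ℤ/10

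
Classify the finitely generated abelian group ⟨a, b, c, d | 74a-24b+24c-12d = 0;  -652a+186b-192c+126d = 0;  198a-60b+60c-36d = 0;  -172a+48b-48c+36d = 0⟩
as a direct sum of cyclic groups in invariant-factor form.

Answer: M ≅ ℤ/2 ⊕ ℤ/6 ⊕ ℤ/12 ⊕ ℤ/12

Derivation:
rank_ℚ(R)=4; free=4−4=0
SNF(R) diag = [2, 6, 12, 12] → torsion [2, 6, 12, 12]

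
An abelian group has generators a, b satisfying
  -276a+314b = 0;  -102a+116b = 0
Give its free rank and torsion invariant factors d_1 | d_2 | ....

Answer: M ≅ ℤ/2 ⊕ ℤ/6

Derivation:
rank_ℚ(R)=2; free=2−2=0
SNF(R) diag = [2, 6] → torsion [2, 6]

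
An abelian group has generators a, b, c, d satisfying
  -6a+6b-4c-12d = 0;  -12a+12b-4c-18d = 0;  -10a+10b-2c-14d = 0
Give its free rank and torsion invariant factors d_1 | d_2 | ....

rank_ℚ(R)=3; free=4−3=1
SNF(R) diag = [2, 2, 6] → torsion [2, 2, 6]

Answer: M ≅ ℤ^1 ⊕ ℤ/2 ⊕ ℤ/2 ⊕ ℤ/6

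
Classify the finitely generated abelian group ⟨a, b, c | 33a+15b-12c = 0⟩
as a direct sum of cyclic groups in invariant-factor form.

Answer: M ≅ ℤ^2 ⊕ ℤ/3

Derivation:
rank_ℚ(R)=1; free=3−1=2
SNF(R) diag = [3] → torsion [3]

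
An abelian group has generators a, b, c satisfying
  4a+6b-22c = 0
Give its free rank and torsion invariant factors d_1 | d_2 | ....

rank_ℚ(R)=1; free=3−1=2
SNF(R) diag = [2] → torsion [2]

Answer: M ≅ ℤ^2 ⊕ ℤ/2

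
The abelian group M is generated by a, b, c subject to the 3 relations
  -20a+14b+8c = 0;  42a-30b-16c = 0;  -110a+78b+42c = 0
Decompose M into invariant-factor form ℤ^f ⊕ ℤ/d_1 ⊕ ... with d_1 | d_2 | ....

rank_ℚ(R)=3; free=3−3=0
SNF(R) diag = [2, 2, 2] → torsion [2, 2, 2]

Answer: M ≅ ℤ/2 ⊕ ℤ/2 ⊕ ℤ/2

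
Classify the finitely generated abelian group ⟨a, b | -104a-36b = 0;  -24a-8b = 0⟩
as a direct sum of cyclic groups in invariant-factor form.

Answer: M ≅ ℤ/4 ⊕ ℤ/8

Derivation:
rank_ℚ(R)=2; free=2−2=0
SNF(R) diag = [4, 8] → torsion [4, 8]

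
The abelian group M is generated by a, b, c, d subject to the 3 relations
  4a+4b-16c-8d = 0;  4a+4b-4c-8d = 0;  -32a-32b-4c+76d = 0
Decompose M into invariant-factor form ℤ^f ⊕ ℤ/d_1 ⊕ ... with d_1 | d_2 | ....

Answer: M ≅ ℤ^1 ⊕ ℤ/4 ⊕ ℤ/12 ⊕ ℤ/12

Derivation:
rank_ℚ(R)=3; free=4−3=1
SNF(R) diag = [4, 12, 12] → torsion [4, 12, 12]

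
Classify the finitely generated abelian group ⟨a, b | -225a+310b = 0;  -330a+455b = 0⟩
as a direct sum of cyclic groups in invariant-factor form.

rank_ℚ(R)=2; free=2−2=0
SNF(R) diag = [5, 15] → torsion [5, 15]

Answer: M ≅ ℤ/5 ⊕ ℤ/15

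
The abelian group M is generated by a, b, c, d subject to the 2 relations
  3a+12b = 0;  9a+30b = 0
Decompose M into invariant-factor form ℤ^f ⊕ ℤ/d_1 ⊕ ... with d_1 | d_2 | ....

Answer: M ≅ ℤ^2 ⊕ ℤ/3 ⊕ ℤ/6

Derivation:
rank_ℚ(R)=2; free=4−2=2
SNF(R) diag = [3, 6] → torsion [3, 6]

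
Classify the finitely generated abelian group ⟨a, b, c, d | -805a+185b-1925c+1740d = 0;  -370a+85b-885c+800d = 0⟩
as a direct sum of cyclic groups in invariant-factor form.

Answer: M ≅ ℤ^2 ⊕ ℤ/5 ⊕ ℤ/5

Derivation:
rank_ℚ(R)=2; free=4−2=2
SNF(R) diag = [5, 5] → torsion [5, 5]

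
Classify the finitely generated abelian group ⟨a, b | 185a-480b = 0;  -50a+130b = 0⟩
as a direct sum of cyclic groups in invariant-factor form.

rank_ℚ(R)=2; free=2−2=0
SNF(R) diag = [5, 10] → torsion [5, 10]

Answer: M ≅ ℤ/5 ⊕ ℤ/10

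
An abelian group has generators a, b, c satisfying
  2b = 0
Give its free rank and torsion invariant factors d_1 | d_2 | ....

Answer: M ≅ ℤ^2 ⊕ ℤ/2

Derivation:
rank_ℚ(R)=1; free=3−1=2
SNF(R) diag = [2] → torsion [2]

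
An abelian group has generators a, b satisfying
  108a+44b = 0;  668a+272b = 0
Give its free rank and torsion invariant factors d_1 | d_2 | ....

rank_ℚ(R)=2; free=2−2=0
SNF(R) diag = [4, 4] → torsion [4, 4]

Answer: M ≅ ℤ/4 ⊕ ℤ/4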